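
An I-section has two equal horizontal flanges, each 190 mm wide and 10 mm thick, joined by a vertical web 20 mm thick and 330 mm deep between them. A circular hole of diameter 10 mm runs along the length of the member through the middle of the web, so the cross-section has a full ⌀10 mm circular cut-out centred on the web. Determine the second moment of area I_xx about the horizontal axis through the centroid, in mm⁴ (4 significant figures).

I_xx ≈ 1.697 × 10⁸ mm⁴

Treat the section as a set of non-overlapping primitives; coordinates are from the bounding-box lower-left.
Bottom flange: 190 × 10, A = 1 900 mm², y = 5 mm, Ī = 15833.3 mm⁴.
Web: 20 × 330, A = 6 600 mm², y = 175 mm, Ī = 59 895 000 mm⁴.
Top flange: 190 × 10, A = 1 900 mm², y = 345 mm, Ī = 15833.3 mm⁴.
Hole (subtracted): ⌀10, A = 78.5398 mm², y = 175 mm, Ī = 490.874 mm⁴.
By symmetry the centroid is at mid-height, ȳ = 175 mm.
Transfer each piece to the horizontal axis through the centroid using Ī + A·d² with d = y − 175:
  bottom flange: d = -170 mm → contributes +54 925 833 mm⁴
  web: d = 0 mm → contributes +59 895 000 mm⁴
  top flange: d = 170 mm → contributes +54 925 833 mm⁴
  hole: d = 0 mm → contributes −490.874 mm⁴
Total I = 169 746 176 mm⁴.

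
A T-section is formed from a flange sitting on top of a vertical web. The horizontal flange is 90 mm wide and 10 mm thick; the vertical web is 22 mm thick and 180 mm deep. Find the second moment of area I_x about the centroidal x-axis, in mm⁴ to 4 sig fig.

Treat the section as a set of non-overlapping primitives; coordinates are from the bounding-box lower-left.
Flange: 90 × 10, A = 900 mm², y = 185 mm, Ī = 7 500 mm⁴.
Web: 22 × 180, A = 3 960 mm², y = 90 mm, Ī = 10 692 000 mm⁴.
Centroid: ȳ = ΣA·y / ΣA = 107.593 mm.
Transfer each piece to the centroidal x-axis using Ī + A·d² with d = y − 107.593:
  flange: d = 77.4074 mm → contributes +5 400 216 mm⁴
  web: d = -17.5926 mm → contributes +11 917 617 mm⁴
Total I = 17 317 833 mm⁴.

I_x ≈ 1.732 × 10⁷ mm⁴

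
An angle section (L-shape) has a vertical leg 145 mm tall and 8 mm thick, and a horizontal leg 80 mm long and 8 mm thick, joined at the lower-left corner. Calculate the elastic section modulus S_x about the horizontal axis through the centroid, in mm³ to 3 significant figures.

S_x ≈ 4.03 × 10⁴ mm³

Decompose the section into non-overlapping parts with the origin at the bottom-left of its bounding rectangle.
Vertical leg: 8 × 145, A = 1 160 mm², y = 72.5 mm, Ī = 2 032 417 mm⁴.
Horizontal leg (remainder): 72 × 8, A = 576 mm², y = 4 mm, Ī = 3 072 mm⁴.
Centroid: ȳ = ΣA·y / ΣA = 49.772 mm.
Transfer each piece to the horizontal axis through the centroid using Ī + A·d² with d = y − 49.772:
  vertical leg: d = 22.728 mm → contributes +2 631 634 mm⁴
  horizontal leg (remainder): d = -45.772 mm → contributes +1 209 830 mm⁴
Total I = 3 841 464 mm⁴.
Extreme fibre distance c = 95.228 mm; S = I/c = 40 340 mm³.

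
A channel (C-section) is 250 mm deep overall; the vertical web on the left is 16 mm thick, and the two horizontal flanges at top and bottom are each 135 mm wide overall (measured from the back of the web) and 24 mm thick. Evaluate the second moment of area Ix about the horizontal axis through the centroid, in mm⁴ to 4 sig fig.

Ix ≈ 9.404 × 10⁷ mm⁴

Decompose the section into non-overlapping parts with the origin at the bottom-left of its bounding rectangle.
Web: 16 × 250, A = 4 000 mm², y = 125 mm, Ī = 20 833 333 mm⁴.
Top flange (beyond web): 119 × 24, A = 2 856 mm², y = 238 mm, Ī = 137 088 mm⁴.
Bottom flange (beyond web): 119 × 24, A = 2 856 mm², y = 12 mm, Ī = 137 088 mm⁴.
By symmetry the centroid is at mid-height, ȳ = 125 mm.
Transfer each piece to the horizontal axis through the centroid using Ī + A·d² with d = y − 125:
  web: d = 0 mm → contributes +20 833 333 mm⁴
  top flange (beyond web): d = 113 mm → contributes +36 605 352 mm⁴
  bottom flange (beyond web): d = -113 mm → contributes +36 605 352 mm⁴
Total I = 94 044 037 mm⁴.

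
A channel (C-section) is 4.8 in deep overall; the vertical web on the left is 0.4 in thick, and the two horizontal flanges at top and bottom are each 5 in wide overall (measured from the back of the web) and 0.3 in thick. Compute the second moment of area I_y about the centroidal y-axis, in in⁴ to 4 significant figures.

I_y ≈ 11.97 in⁴

Decompose the section into non-overlapping parts with the origin at the bottom-left of its bounding rectangle.
Web: 0.4 × 4.8, A = 1.92 in², x = 0.2 in, Ī = 0.0256 in⁴.
Top flange (beyond web): 4.6 × 0.3, A = 1.38 in², x = 2.7 in, Ī = 2.4334 in⁴.
Bottom flange (beyond web): 4.6 × 0.3, A = 1.38 in², x = 2.7 in, Ī = 2.4334 in⁴.
Centroid: x̄ = ΣA·x / ΣA = 1.67436 in.
Transfer each piece to the centroidal y-axis using Ī + A·d² with d = x − 1.67436:
  web: d = -1.47436 in → contributes +4.19917 in⁴
  top flange (beyond web): d = 1.02564 in → contributes +3.88508 in⁴
  bottom flange (beyond web): d = 1.02564 in → contributes +3.88508 in⁴
Total I = 11.9693 in⁴.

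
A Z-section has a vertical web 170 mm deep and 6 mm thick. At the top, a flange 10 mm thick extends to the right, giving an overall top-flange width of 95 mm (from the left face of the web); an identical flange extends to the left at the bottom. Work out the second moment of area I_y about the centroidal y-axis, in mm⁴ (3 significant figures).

I_y ≈ 5.19 × 10⁶ mm⁴

Split into non-overlapping primitives; take the origin at the lower-left of the bounding box.
Web: 6 × 170, A = 1 020 mm², x = 92 mm, Ī = 3 060 mm⁴.
Top flange (beyond web): 89 × 10, A = 890 mm², x = 139.5 mm, Ī = 587 474 mm⁴.
Bottom flange (beyond web): 89 × 10, A = 890 mm², x = 44.5 mm, Ī = 587 474 mm⁴.
Centroid: x̄ = ΣA·x / ΣA = 92 mm.
Transfer each piece to the centroidal y-axis using Ī + A·d² with d = x − 92:
  web: d = 0 mm → contributes +3 060 mm⁴
  top flange (beyond web): d = 47.5 mm → contributes +2 595 537 mm⁴
  bottom flange (beyond web): d = -47.5 mm → contributes +2 595 537 mm⁴
Total I = 5 194 133 mm⁴.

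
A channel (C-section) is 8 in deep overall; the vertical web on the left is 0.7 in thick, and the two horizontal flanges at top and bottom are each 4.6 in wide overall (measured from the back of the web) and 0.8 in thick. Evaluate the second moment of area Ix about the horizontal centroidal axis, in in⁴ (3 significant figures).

Break the section into simple shapes (no overlaps), measuring from the bottom-left corner of the bounding box.
Web: 0.7 × 8, A = 5.6 in², y = 4 in, Ī = 29.867 in⁴.
Top flange (beyond web): 3.9 × 0.8, A = 3.12 in², y = 7.6 in, Ī = 0.1664 in⁴.
Bottom flange (beyond web): 3.9 × 0.8, A = 3.12 in², y = 0.4 in, Ī = 0.1664 in⁴.
By symmetry the centroid is at mid-height, ȳ = 4 in.
Transfer each piece to the horizontal centroidal axis using Ī + A·d² with d = y − 4:
  web: d = 0 in → contributes +29.867 in⁴
  top flange (beyond web): d = 3.6 in → contributes +40.602 in⁴
  bottom flange (beyond web): d = -3.6 in → contributes +40.602 in⁴
Total I = 111.07 in⁴.

Ix ≈ 111 in⁴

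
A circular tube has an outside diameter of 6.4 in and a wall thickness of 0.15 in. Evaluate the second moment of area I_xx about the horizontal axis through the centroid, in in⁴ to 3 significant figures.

I_xx ≈ 14.4 in⁴

Treat the section as a set of non-overlapping primitives; coordinates are from the bounding-box lower-left.
Outer circle: ⌀6.4, A = 32.17 in², y = 3.2 in, Ī = 82.355 in⁴.
Bore (subtracted): ⌀6.1, A = 29.225 in², y = 3.2 in, Ī = 67.966 in⁴.
By symmetry the centroid is at mid-height, ȳ = 3.2 in.
All pieces are centred on the horizontal axis through the centroid, so I = ΣĪ (holes subtracted) = 14.389 in⁴.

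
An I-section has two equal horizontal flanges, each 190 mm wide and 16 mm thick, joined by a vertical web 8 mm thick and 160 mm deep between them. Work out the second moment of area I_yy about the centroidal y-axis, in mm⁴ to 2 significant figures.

Split into non-overlapping primitives; take the origin at the lower-left of the bounding box.
Bottom flange: 190 × 16, A = 3 040 mm², x = 95 mm, Ī = 9 145 333 mm⁴.
Web: 8 × 160, A = 1 280 mm², x = 95 mm, Ī = 6 827 mm⁴.
Top flange: 190 × 16, A = 3 040 mm², x = 95 mm, Ī = 9 145 333 mm⁴.
By symmetry the centroid is at mid-width, x̄ = 95 mm.
All pieces are centred on the centroidal y-axis, so I = ΣĪ = 18 297 493 mm⁴.

I_yy ≈ 1.8 × 10⁷ mm⁴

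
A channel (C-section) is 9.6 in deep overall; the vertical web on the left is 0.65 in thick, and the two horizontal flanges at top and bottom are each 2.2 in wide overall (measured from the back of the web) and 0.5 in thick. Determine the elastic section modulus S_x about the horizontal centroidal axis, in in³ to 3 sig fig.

Treat the section as a set of non-overlapping primitives; coordinates are from the bounding-box lower-left.
Web: 0.65 × 9.6, A = 6.24 in², y = 4.8 in, Ī = 47.923 in⁴.
Top flange (beyond web): 1.55 × 0.5, A = 0.775 in², y = 9.35 in, Ī = 0.016146 in⁴.
Bottom flange (beyond web): 1.55 × 0.5, A = 0.775 in², y = 0.25 in, Ī = 0.016146 in⁴.
By symmetry the centroid is at mid-height, ȳ = 4.8 in.
Transfer each piece to the horizontal centroidal axis using Ī + A·d² with d = y − 4.8:
  web: d = 0 in → contributes +47.923 in⁴
  top flange (beyond web): d = 4.55 in → contributes +16.061 in⁴
  bottom flange (beyond web): d = -4.55 in → contributes +16.061 in⁴
Total I = 80.044 in⁴.
Extreme fibre distance c = 4.8 in; S = I/c = 16.676 in³.

S_x ≈ 16.7 in³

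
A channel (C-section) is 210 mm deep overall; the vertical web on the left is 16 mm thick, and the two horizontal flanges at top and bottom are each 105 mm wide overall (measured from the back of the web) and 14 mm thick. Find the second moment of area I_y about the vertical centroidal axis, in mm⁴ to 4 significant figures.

I_y ≈ 5.660 × 10⁶ mm⁴

Decompose the section into non-overlapping parts with the origin at the bottom-left of its bounding rectangle.
Web: 16 × 210, A = 3 360 mm², x = 8 mm, Ī = 71 680 mm⁴.
Top flange (beyond web): 89 × 14, A = 1 246 mm², x = 60.5 mm, Ī = 822 464 mm⁴.
Bottom flange (beyond web): 89 × 14, A = 1 246 mm², x = 60.5 mm, Ī = 822 464 mm⁴.
Centroid: x̄ = ΣA·x / ΣA = 30.3565 mm.
Transfer each piece to the vertical centroidal axis using Ī + A·d² with d = x − 30.3565:
  web: d = -22.3565 mm → contributes +1 751 046 mm⁴
  top flange (beyond web): d = 30.1435 mm → contributes +1 954 621 mm⁴
  bottom flange (beyond web): d = 30.1435 mm → contributes +1 954 621 mm⁴
Total I = 5 660 287 mm⁴.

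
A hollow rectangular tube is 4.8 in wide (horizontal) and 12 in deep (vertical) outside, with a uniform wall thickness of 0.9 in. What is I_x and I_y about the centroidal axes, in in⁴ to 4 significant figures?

I_x ≈ 425.9 in⁴, I_y ≈ 87.64 in⁴

Break the section into simple shapes (no overlaps), measuring from the bottom-left corner of the bounding box.
Outer rectangle: 4.8 × 12, A = 57.6 in², y = 6 in, Ī = 691.2 in⁴.
Inner void (subtracted): 3 × 10.2, A = 30.6 in², y = 6 in, Ī = 265.302 in⁴.
By symmetry the centroid is at mid-height, ȳ = 6 in.
All pieces are centred on the centroidal x-axis, so I = ΣĪ (holes subtracted) = 425.898 in⁴.
Repeating about the centroidal y-axis gives I_y = 87.642 in⁴.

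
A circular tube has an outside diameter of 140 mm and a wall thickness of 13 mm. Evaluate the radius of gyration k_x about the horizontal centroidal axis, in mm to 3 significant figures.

Decompose the section into non-overlapping parts with the origin at the bottom-left of its bounding rectangle.
Outer circle: ⌀140, A = 15 394 mm², y = 70 mm, Ī = 18 857 410 mm⁴.
Bore (subtracted): ⌀114, A = 10 207 mm², y = 70 mm, Ī = 8 290 664 mm⁴.
By symmetry the centroid is at mid-height, ȳ = 70 mm.
All pieces are centred on the horizontal centroidal axis, so I = ΣĪ (holes subtracted) = 10 566 746 mm⁴.
Radius of gyration: k = √(I/A) = √(10 566 746 / 5186.8) = 45.136 mm.

k_x ≈ 45.1 mm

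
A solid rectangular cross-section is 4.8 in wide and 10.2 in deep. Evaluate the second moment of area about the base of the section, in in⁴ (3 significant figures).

The section: 4.8 × 10.2, A = 48.96 in², y = 5.1 in, Ī = 424.48 in⁴.
Transfer it to a horizontal axis along the bottom face using Ī + A·d² with d = y − 0:
  the section: d = 5.1 in → contributes +1697.9 in⁴
Total I = 1697.9 in⁴.

I_base ≈ 1700 in⁴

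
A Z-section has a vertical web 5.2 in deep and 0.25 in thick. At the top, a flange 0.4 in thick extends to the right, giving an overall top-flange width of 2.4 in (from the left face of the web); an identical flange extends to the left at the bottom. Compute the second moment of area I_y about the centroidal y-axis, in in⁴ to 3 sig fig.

Break the section into simple shapes (no overlaps), measuring from the bottom-left corner of the bounding box.
Web: 0.25 × 5.2, A = 1.3 in², x = 2.275 in, Ī = 0.0067708 in⁴.
Top flange (beyond web): 2.15 × 0.4, A = 0.86 in², x = 3.475 in, Ī = 0.33128 in⁴.
Bottom flange (beyond web): 2.15 × 0.4, A = 0.86 in², x = 1.075 in, Ī = 0.33128 in⁴.
Centroid: x̄ = ΣA·x / ΣA = 2.275 in.
Transfer each piece to the centroidal y-axis using Ī + A·d² with d = x − 2.275:
  web: d = 0 in → contributes +0.0067708 in⁴
  top flange (beyond web): d = 1.2 in → contributes +1.5697 in⁴
  bottom flange (beyond web): d = -1.2 in → contributes +1.5697 in⁴
Total I = 3.1461 in⁴.

I_y ≈ 3.15 in⁴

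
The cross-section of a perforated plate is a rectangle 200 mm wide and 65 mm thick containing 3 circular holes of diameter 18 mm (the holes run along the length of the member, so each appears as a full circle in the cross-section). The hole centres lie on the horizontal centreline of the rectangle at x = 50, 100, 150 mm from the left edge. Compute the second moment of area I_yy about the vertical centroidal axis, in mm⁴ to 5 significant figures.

I_yy ≈ 4.2046 × 10⁷ mm⁴

Treat the section as a set of non-overlapping primitives; coordinates are from the bounding-box lower-left.
Plate: 200 × 65, A = 13 000 mm², x = 100 mm, Ī = 43 333 333 mm⁴.
Hole 1 (subtracted): ⌀18, A = 254.469 mm², x = 50 mm, Ī = 5152.997 mm⁴.
Hole 2 (subtracted): ⌀18, A = 254.469 mm², x = 100 mm, Ī = 5152.997 mm⁴.
Hole 3 (subtracted): ⌀18, A = 254.469 mm², x = 150 mm, Ī = 5152.997 mm⁴.
By symmetry the centroid is at mid-width, x̄ = 100 mm.
Transfer each piece to the vertical centroidal axis using Ī + A·d² with d = x − 100:
  plate: d = 0 mm → contributes +43 333 333 mm⁴
  hole 1: d = -50 mm → contributes −641325.5 mm⁴
  hole 2: d = 0 mm → contributes −5152.997 mm⁴
  hole 3: d = 50 mm → contributes −641325.5 mm⁴
Total I = 42 045 529 mm⁴.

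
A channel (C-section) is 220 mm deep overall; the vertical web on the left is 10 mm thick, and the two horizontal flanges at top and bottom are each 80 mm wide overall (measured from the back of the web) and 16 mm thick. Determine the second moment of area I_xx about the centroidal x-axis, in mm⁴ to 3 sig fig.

I_xx ≈ 3.22 × 10⁷ mm⁴

Split into non-overlapping primitives; take the origin at the lower-left of the bounding box.
Web: 10 × 220, A = 2 200 mm², y = 110 mm, Ī = 8 873 333 mm⁴.
Top flange (beyond web): 70 × 16, A = 1 120 mm², y = 212 mm, Ī = 23 893 mm⁴.
Bottom flange (beyond web): 70 × 16, A = 1 120 mm², y = 8 mm, Ī = 23 893 mm⁴.
By symmetry the centroid is at mid-height, ȳ = 110 mm.
Transfer each piece to the centroidal x-axis using Ī + A·d² with d = y − 110:
  web: d = 0 mm → contributes +8 873 333 mm⁴
  top flange (beyond web): d = 102 mm → contributes +11 676 373 mm⁴
  bottom flange (beyond web): d = -102 mm → contributes +11 676 373 mm⁴
Total I = 32 226 080 mm⁴.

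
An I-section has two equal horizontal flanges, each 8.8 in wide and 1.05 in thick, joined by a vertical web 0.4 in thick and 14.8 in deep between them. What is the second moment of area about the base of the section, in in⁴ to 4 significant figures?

I_base ≈ 3013 in⁴

Treat the section as a set of non-overlapping primitives; coordinates are from the bounding-box lower-left.
Bottom flange: 8.8 × 1.05, A = 9.24 in², y = 0.525 in, Ī = 0.848925 in⁴.
Web: 0.4 × 14.8, A = 5.92 in², y = 8.45 in, Ī = 108.06 in⁴.
Top flange: 8.8 × 1.05, A = 9.24 in², y = 16.375 in, Ī = 0.848925 in⁴.
Transfer each piece to a horizontal axis along the bottom face using Ī + A·d² with d = y − 0:
  bottom flange: d = 0.525 in → contributes +3.3957 in⁴
  web: d = 8.45 in → contributes +530.763 in⁴
  top flange: d = 16.375 in → contributes +2478.47 in⁴
Total I = 3012.63 in⁴.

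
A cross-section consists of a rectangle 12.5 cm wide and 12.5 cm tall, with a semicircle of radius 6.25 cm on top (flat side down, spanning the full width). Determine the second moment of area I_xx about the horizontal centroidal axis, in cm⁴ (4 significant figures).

I_xx ≈ 5694 cm⁴

Decompose the section into non-overlapping parts with the origin at the bottom-left of its bounding rectangle.
Rectangular body: 12.5 × 12.5, A = 156.25 cm², y = 6.25 cm, Ī = 2034.51 cm⁴.
Semicircular cap: semicircle r = 6.25, A = 61.3592 cm², y = 15.1526 cm, Ī = 167.476 cm⁴.
Centroid: ȳ = ΣA·y / ΣA = 8.76026 cm.
Transfer each piece to the horizontal centroidal axis using Ī + A·d² with d = y − 8.76026:
  rectangular body: d = -2.51026 cm → contributes +3019.1 cm⁴
  semicircular cap: d = 6.39232 cm → contributes +2674.72 cm⁴
Total I = 5693.82 cm⁴.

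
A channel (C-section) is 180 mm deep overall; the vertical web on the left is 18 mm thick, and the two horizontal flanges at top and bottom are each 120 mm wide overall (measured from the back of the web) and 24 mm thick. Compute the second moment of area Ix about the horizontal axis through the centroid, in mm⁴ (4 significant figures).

Ix ≈ 3.877 × 10⁷ mm⁴

Treat the section as a set of non-overlapping primitives; coordinates are from the bounding-box lower-left.
Web: 18 × 180, A = 3 240 mm², y = 90 mm, Ī = 8 748 000 mm⁴.
Top flange (beyond web): 102 × 24, A = 2 448 mm², y = 168 mm, Ī = 117 504 mm⁴.
Bottom flange (beyond web): 102 × 24, A = 2 448 mm², y = 12 mm, Ī = 117 504 mm⁴.
By symmetry the centroid is at mid-height, ȳ = 90 mm.
Transfer each piece to the horizontal axis through the centroid using Ī + A·d² with d = y − 90:
  web: d = 0 mm → contributes +8 748 000 mm⁴
  top flange (beyond web): d = 78 mm → contributes +15 011 136 mm⁴
  bottom flange (beyond web): d = -78 mm → contributes +15 011 136 mm⁴
Total I = 38 770 272 mm⁴.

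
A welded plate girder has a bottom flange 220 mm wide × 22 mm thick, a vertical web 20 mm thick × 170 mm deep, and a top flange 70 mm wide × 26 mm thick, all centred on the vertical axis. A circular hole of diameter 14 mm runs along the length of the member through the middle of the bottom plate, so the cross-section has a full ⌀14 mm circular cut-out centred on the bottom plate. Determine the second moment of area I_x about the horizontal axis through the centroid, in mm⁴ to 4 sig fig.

I_x ≈ 6.171 × 10⁷ mm⁴

Split into non-overlapping primitives; take the origin at the lower-left of the bounding box.
Bottom plate: 220 × 22, A = 4 840 mm², y = 11 mm, Ī = 195 213 mm⁴.
Web plate: 20 × 170, A = 3 400 mm², y = 107 mm, Ī = 8 188 333 mm⁴.
Top plate: 70 × 26, A = 1 820 mm², y = 205 mm, Ī = 102 527 mm⁴.
Hole (subtracted): ⌀14, A = 153.938 mm², y = 11 mm, Ī = 1885.74 mm⁴.
Centroid: ȳ = ΣA·y / ΣA = 79.5923 mm.
Transfer each piece to the horizontal axis through the centroid using Ī + A·d² with d = y − 79.5923:
  bottom plate: d = -68.5923 mm → contributes +22 966 975 mm⁴
  web plate: d = 27.4077 mm → contributes +10 742 344 mm⁴
  top plate: d = 125.408 mm → contributes +28 725 813 mm⁴
  hole: d = -68.5923 mm → contributes −726 150 mm⁴
Total I = 61 708 982 mm⁴.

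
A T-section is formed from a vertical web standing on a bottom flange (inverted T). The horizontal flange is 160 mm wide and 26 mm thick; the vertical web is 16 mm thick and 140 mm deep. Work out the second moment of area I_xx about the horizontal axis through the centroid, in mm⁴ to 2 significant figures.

I_xx ≈ 1.4 × 10⁷ mm⁴

Treat the section as a set of non-overlapping primitives; coordinates are from the bounding-box lower-left.
Flange: 160 × 26, A = 4 160 mm², y = 13 mm, Ī = 234 347 mm⁴.
Web: 16 × 140, A = 2 240 mm², y = 96 mm, Ī = 3 658 667 mm⁴.
Centroid: ȳ = ΣA·y / ΣA = 42.05 mm.
Transfer each piece to the horizontal axis through the centroid using Ī + A·d² with d = y − 42.05:
  flange: d = -29.05 mm → contributes +3 744 981 mm⁴
  web: d = 53.95 mm → contributes +10 178 416 mm⁴
Total I = 13 923 397 mm⁴.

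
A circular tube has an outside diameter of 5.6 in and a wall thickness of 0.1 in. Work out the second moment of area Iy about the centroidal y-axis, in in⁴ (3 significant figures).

Break the section into simple shapes (no overlaps), measuring from the bottom-left corner of the bounding box.
Outer circle: ⌀5.6, A = 24.63 in², x = 2.8 in, Ī = 48.275 in⁴.
Bore (subtracted): ⌀5.4, A = 22.902 in², x = 2.8 in, Ī = 41.739 in⁴.
By symmetry the centroid is at mid-width, x̄ = 2.8 in.
All pieces are centred on the centroidal y-axis, so I = ΣĪ (holes subtracted) = 6.5357 in⁴.

Iy ≈ 6.54 in⁴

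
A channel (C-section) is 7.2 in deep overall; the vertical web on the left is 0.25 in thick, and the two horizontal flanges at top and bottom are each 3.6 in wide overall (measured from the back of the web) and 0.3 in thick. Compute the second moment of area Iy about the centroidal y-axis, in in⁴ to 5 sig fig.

Decompose the section into non-overlapping parts with the origin at the bottom-left of its bounding rectangle.
Web: 0.25 × 7.2, A = 1.8 in², x = 0.125 in, Ī = 0.009375 in⁴.
Top flange (beyond web): 3.35 × 0.3, A = 1.005 in², x = 1.925 in, Ī = 0.9398844 in⁴.
Bottom flange (beyond web): 3.35 × 0.3, A = 1.005 in², x = 1.925 in, Ī = 0.9398844 in⁴.
Centroid: x̄ = ΣA·x / ΣA = 1.074606 in.
Transfer each piece to the centroidal y-axis using Ī + A·d² with d = x − 1.074606:
  web: d = -0.9496063 in → contributes +1.632529 in⁴
  top flange (beyond web): d = 0.8503937 in → contributes +1.66667 in⁴
  bottom flange (beyond web): d = 0.8503937 in → contributes +1.66667 in⁴
Total I = 4.965868 in⁴.

Iy ≈ 4.9659 in⁴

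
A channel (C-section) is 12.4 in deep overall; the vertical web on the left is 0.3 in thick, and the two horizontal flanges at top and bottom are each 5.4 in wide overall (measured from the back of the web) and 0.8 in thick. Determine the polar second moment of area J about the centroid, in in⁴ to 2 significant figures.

Decompose the section into non-overlapping parts with the origin at the bottom-left of its bounding rectangle.
Web: 0.3 × 12.4, A = 3.72 in², y = 6.2 in, Ī = 47.67 in⁴.
Top flange (beyond web): 5.1 × 0.8, A = 4.08 in², y = 12 in, Ī = 0.2176 in⁴.
Bottom flange (beyond web): 5.1 × 0.8, A = 4.08 in², y = 0.4 in, Ī = 0.2176 in⁴.
By symmetry the centroid is at mid-height, ȳ = 6.2 in.
Transfer each piece to the centroidal x-axis using Ī + A·d² with d = y − 6.2:
  web: d = 0 in → contributes +47.67 in⁴
  top flange (beyond web): d = 5.8 in → contributes +137.5 in⁴
  bottom flange (beyond web): d = -5.8 in → contributes +137.5 in⁴
Total I = 322.6 in⁴.
For the y-axis: x̄ = 2.005 in.
Repeating about the centroidal y-axis gives I_y = 36.34 in⁴.
Polar second moment: J = I_x + I_y = 358.9 in⁴.

J ≈ 360 in⁴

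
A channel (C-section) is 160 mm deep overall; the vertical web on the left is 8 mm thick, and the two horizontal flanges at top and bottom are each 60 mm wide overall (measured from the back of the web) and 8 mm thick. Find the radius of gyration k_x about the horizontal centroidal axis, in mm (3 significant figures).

Treat the section as a set of non-overlapping primitives; coordinates are from the bounding-box lower-left.
Web: 8 × 160, A = 1 280 mm², y = 80 mm, Ī = 2 730 667 mm⁴.
Top flange (beyond web): 52 × 8, A = 416 mm², y = 156 mm, Ī = 2218.7 mm⁴.
Bottom flange (beyond web): 52 × 8, A = 416 mm², y = 4 mm, Ī = 2218.7 mm⁴.
By symmetry the centroid is at mid-height, ȳ = 80 mm.
Transfer each piece to the horizontal centroidal axis using Ī + A·d² with d = y − 80:
  web: d = 0 mm → contributes +2 730 667 mm⁴
  top flange (beyond web): d = 76 mm → contributes +2 405 035 mm⁴
  bottom flange (beyond web): d = -76 mm → contributes +2 405 035 mm⁴
Total I = 7 540 736 mm⁴.
Radius of gyration: k = √(I/A) = √(7 540 736 / 2 112) = 59.753 mm.

k_x ≈ 59.8 mm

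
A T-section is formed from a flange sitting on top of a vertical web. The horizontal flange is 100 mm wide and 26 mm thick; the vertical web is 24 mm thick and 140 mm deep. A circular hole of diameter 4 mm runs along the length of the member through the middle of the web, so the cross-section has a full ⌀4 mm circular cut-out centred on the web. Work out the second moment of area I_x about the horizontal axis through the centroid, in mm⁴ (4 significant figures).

I_x ≈ 1.572 × 10⁷ mm⁴

Decompose the section into non-overlapping parts with the origin at the bottom-left of its bounding rectangle.
Flange: 100 × 26, A = 2 600 mm², y = 153 mm, Ī = 146 467 mm⁴.
Web: 24 × 140, A = 3 360 mm², y = 70 mm, Ī = 5 488 000 mm⁴.
Hole (subtracted): ⌀4, A = 12.5664 mm², y = 70 mm, Ī = 12.5664 mm⁴.
Centroid: ȳ = ΣA·y / ΣA = 106.285 mm.
Transfer each piece to the horizontal axis through the centroid using Ī + A·d² with d = y − 106.285:
  flange: d = 46.7154 mm → contributes +5 820 531 mm⁴
  web: d = -36.2846 mm → contributes +9 911 672 mm⁴
  hole: d = -36.2846 mm → contributes −16557.1 mm⁴
Total I = 15 715 647 mm⁴.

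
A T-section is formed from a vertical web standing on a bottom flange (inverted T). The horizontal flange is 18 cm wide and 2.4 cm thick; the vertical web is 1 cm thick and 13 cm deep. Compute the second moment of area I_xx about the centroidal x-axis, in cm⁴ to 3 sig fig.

I_xx ≈ 796 cm⁴

Split into non-overlapping primitives; take the origin at the lower-left of the bounding box.
Flange: 18 × 2.4, A = 43.2 cm², y = 1.2 cm, Ī = 20.736 cm⁴.
Web: 1 × 13, A = 13 cm², y = 8.9 cm, Ī = 183.08 cm⁴.
Centroid: ȳ = ΣA·y / ΣA = 2.9811 cm.
Transfer each piece to the centroidal x-axis using Ī + A·d² with d = y − 2.9811:
  flange: d = -1.7811 cm → contributes +157.79 cm⁴
  web: d = 5.9189 cm → contributes +638.51 cm⁴
Total I = 796.3 cm⁴.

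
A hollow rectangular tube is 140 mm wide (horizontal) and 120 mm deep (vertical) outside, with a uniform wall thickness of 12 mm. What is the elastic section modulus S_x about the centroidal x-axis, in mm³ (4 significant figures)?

Treat the section as a set of non-overlapping primitives; coordinates are from the bounding-box lower-left.
Outer rectangle: 140 × 120, A = 16 800 mm², y = 60 mm, Ī = 20 160 000 mm⁴.
Inner void (subtracted): 116 × 96, A = 11 136 mm², y = 60 mm, Ī = 8 552 448 mm⁴.
By symmetry the centroid is at mid-height, ȳ = 60 mm.
All pieces are centred on the centroidal x-axis, so I = ΣĪ (holes subtracted) = 11 607 552 mm⁴.
Extreme fibre distance c = 60 mm; S = I/c = 193 459 mm³.

S_x ≈ 1.935 × 10⁵ mm³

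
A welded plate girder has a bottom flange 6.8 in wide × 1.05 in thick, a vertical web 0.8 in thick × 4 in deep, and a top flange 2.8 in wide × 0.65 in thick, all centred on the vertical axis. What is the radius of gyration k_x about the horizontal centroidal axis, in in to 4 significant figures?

k_x ≈ 1.917 in

Break the section into simple shapes (no overlaps), measuring from the bottom-left corner of the bounding box.
Bottom plate: 6.8 × 1.05, A = 7.14 in², y = 0.525 in, Ī = 0.655988 in⁴.
Web plate: 0.8 × 4, A = 3.2 in², y = 3.05 in, Ī = 4.26667 in⁴.
Top plate: 2.8 × 0.65, A = 1.82 in², y = 5.375 in, Ī = 0.0640792 in⁴.
Centroid: ȳ = ΣA·y / ΣA = 1.91538 in.
Transfer each piece to the horizontal centroidal axis using Ī + A·d² with d = y − 1.91538:
  bottom plate: d = -1.39038 in → contributes +14.4587 in⁴
  web plate: d = 1.13462 in → contributes +8.38624 in⁴
  top plate: d = 3.45962 in → contributes +21.8476 in⁴
Total I = 44.6926 in⁴.
Radius of gyration: k = √(I/A) = √(44.6926 / 12.16) = 1.91713 in.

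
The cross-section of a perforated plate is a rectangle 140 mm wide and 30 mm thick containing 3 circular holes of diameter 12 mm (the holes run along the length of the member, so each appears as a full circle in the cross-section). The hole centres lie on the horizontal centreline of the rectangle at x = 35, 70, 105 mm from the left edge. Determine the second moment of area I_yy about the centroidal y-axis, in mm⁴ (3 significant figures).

Break the section into simple shapes (no overlaps), measuring from the bottom-left corner of the bounding box.
Plate: 140 × 30, A = 4 200 mm², x = 70 mm, Ī = 6 860 000 mm⁴.
Hole 1 (subtracted): ⌀12, A = 113.1 mm², x = 35 mm, Ī = 1017.9 mm⁴.
Hole 2 (subtracted): ⌀12, A = 113.1 mm², x = 70 mm, Ī = 1017.9 mm⁴.
Hole 3 (subtracted): ⌀12, A = 113.1 mm², x = 105 mm, Ī = 1017.9 mm⁴.
By symmetry the centroid is at mid-width, x̄ = 70 mm.
Transfer each piece to the centroidal y-axis using Ī + A·d² with d = x − 70:
  plate: d = 0 mm → contributes +6 860 000 mm⁴
  hole 1: d = -35 mm → contributes −139 562 mm⁴
  hole 2: d = 0 mm → contributes −1017.9 mm⁴
  hole 3: d = 35 mm → contributes −139 562 mm⁴
Total I = 6 579 858 mm⁴.

I_yy ≈ 6.58 × 10⁶ mm⁴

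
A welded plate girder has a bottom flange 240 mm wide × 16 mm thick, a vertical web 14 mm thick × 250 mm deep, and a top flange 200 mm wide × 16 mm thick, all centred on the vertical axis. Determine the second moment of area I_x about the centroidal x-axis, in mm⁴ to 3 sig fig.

Break the section into simple shapes (no overlaps), measuring from the bottom-left corner of the bounding box.
Bottom plate: 240 × 16, A = 3 840 mm², y = 8 mm, Ī = 81 920 mm⁴.
Web plate: 14 × 250, A = 3 500 mm², y = 141 mm, Ī = 18 229 167 mm⁴.
Top plate: 200 × 16, A = 3 200 mm², y = 274 mm, Ī = 68 267 mm⁴.
Centroid: ȳ = ΣA·y / ΣA = 132.92 mm.
Transfer each piece to the centroidal x-axis using Ī + A·d² with d = y − 132.92:
  bottom plate: d = -124.92 mm → contributes +60 009 077 mm⁴
  web plate: d = 8.0759 mm → contributes +18 457 437 mm⁴
  top plate: d = 141.08 mm → contributes +63 755 978 mm⁴
Total I = 142 222 493 mm⁴.

I_x ≈ 1.42 × 10⁸ mm⁴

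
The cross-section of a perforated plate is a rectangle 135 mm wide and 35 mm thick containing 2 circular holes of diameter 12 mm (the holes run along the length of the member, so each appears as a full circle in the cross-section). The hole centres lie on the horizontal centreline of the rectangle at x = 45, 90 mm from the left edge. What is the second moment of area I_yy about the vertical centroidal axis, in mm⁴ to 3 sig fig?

I_yy ≈ 7.06 × 10⁶ mm⁴

Break the section into simple shapes (no overlaps), measuring from the bottom-left corner of the bounding box.
Plate: 135 × 35, A = 4 725 mm², x = 67.5 mm, Ī = 7 176 094 mm⁴.
Hole 1 (subtracted): ⌀12, A = 113.1 mm², x = 45 mm, Ī = 1017.9 mm⁴.
Hole 2 (subtracted): ⌀12, A = 113.1 mm², x = 90 mm, Ī = 1017.9 mm⁴.
By symmetry the centroid is at mid-width, x̄ = 67.5 mm.
Transfer each piece to the vertical centroidal axis using Ī + A·d² with d = x − 67.5:
  plate: d = 0 mm → contributes +7 176 094 mm⁴
  hole 1: d = -22.5 mm → contributes −58 273 mm⁴
  hole 2: d = 22.5 mm → contributes −58 273 mm⁴
Total I = 7 059 547 mm⁴.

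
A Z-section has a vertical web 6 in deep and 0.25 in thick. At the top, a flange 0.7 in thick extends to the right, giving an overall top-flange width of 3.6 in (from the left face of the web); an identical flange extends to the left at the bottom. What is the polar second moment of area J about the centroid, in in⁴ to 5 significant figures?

Treat the section as a set of non-overlapping primitives; coordinates are from the bounding-box lower-left.
Web: 0.25 × 6, A = 1.5 in², y = 3 in, Ī = 4.5 in⁴.
Top flange (beyond web): 3.35 × 0.7, A = 2.345 in², y = 5.65 in, Ī = 0.09575417 in⁴.
Bottom flange (beyond web): 3.35 × 0.7, A = 2.345 in², y = 0.35 in, Ī = 0.09575417 in⁴.
Centroid: ȳ = ΣA·y / ΣA = 3 in.
Transfer each piece to the centroidal x-axis using Ī + A·d² with d = y − 3:
  web: d = 0 in → contributes +4.5 in⁴
  top flange (beyond web): d = 2.65 in → contributes +16.56352 in⁴
  bottom flange (beyond web): d = -2.65 in → contributes +16.56352 in⁴
Total I = 37.62703 in⁴.
For the y-axis: x̄ = 3.475 in.
Repeating about the centroidal y-axis gives I_y = 19.58954 in⁴.
Polar second moment: J = I_x + I_y = 57.21657 in⁴.

J ≈ 57.217 in⁴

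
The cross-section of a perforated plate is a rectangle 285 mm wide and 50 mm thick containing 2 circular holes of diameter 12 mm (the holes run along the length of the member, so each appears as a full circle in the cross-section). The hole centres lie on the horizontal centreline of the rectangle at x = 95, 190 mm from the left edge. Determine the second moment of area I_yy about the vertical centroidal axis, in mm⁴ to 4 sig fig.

Decompose the section into non-overlapping parts with the origin at the bottom-left of its bounding rectangle.
Plate: 285 × 50, A = 14 250 mm², x = 142.5 mm, Ī = 96 454 688 mm⁴.
Hole 1 (subtracted): ⌀12, A = 113.097 mm², x = 95 mm, Ī = 1017.88 mm⁴.
Hole 2 (subtracted): ⌀12, A = 113.097 mm², x = 190 mm, Ī = 1017.88 mm⁴.
By symmetry the centroid is at mid-width, x̄ = 142.5 mm.
Transfer each piece to the vertical centroidal axis using Ī + A·d² with d = x − 142.5:
  plate: d = 0 mm → contributes +96 454 688 mm⁴
  hole 1: d = -47.5 mm → contributes −256 194 mm⁴
  hole 2: d = 47.5 mm → contributes −256 194 mm⁴
Total I = 95 942 300 mm⁴.

I_yy ≈ 9.594 × 10⁷ mm⁴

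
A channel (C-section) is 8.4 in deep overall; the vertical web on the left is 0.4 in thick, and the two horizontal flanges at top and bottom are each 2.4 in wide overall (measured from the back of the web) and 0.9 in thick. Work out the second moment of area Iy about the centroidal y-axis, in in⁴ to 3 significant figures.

Treat the section as a set of non-overlapping primitives; coordinates are from the bounding-box lower-left.
Web: 0.4 × 8.4, A = 3.36 in², x = 0.2 in, Ī = 0.0448 in⁴.
Top flange (beyond web): 2 × 0.9, A = 1.8 in², x = 1.4 in, Ī = 0.6 in⁴.
Bottom flange (beyond web): 2 × 0.9, A = 1.8 in², x = 1.4 in, Ī = 0.6 in⁴.
Centroid: x̄ = ΣA·x / ΣA = 0.82069 in.
Transfer each piece to the centroidal y-axis using Ī + A·d² with d = x − 0.82069:
  web: d = -0.62069 in → contributes +1.3393 in⁴
  top flange (beyond web): d = 0.57931 in → contributes +1.2041 in⁴
  bottom flange (beyond web): d = 0.57931 in → contributes +1.2041 in⁴
Total I = 3.7474 in⁴.

Iy ≈ 3.75 in⁴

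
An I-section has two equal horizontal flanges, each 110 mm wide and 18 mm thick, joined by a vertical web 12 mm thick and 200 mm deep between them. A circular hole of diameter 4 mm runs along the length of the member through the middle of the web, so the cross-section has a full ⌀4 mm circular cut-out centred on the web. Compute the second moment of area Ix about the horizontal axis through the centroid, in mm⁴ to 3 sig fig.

Treat the section as a set of non-overlapping primitives; coordinates are from the bounding-box lower-left.
Bottom flange: 110 × 18, A = 1 980 mm², y = 9 mm, Ī = 53 460 mm⁴.
Web: 12 × 200, A = 2 400 mm², y = 118 mm, Ī = 8 000 000 mm⁴.
Top flange: 110 × 18, A = 1 980 mm², y = 227 mm, Ī = 53 460 mm⁴.
Hole (subtracted): ⌀4, A = 12.566 mm², y = 118 mm, Ī = 12.566 mm⁴.
By symmetry the centroid is at mid-height, ȳ = 118 mm.
Transfer each piece to the horizontal axis through the centroid using Ī + A·d² with d = y − 118:
  bottom flange: d = -109 mm → contributes +23 577 840 mm⁴
  web: d = 0 mm → contributes +8 000 000 mm⁴
  top flange: d = 109 mm → contributes +23 577 840 mm⁴
  hole: d = 0 mm → contributes −12.566 mm⁴
Total I = 55 155 667 mm⁴.

Ix ≈ 5.52 × 10⁷ mm⁴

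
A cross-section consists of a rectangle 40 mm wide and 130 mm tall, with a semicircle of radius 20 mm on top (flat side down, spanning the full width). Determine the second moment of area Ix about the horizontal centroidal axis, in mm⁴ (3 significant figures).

Decompose the section into non-overlapping parts with the origin at the bottom-left of its bounding rectangle.
Rectangular body: 40 × 130, A = 5 200 mm², y = 65 mm, Ī = 7 323 333 mm⁴.
Semicircular cap: semicircle r = 20, A = 628.32 mm², y = 138.49 mm, Ī = 17 561 mm⁴.
Centroid: ȳ = ΣA·y / ΣA = 72.922 mm.
Transfer each piece to the horizontal centroidal axis using Ī + A·d² with d = y − 72.922:
  rectangular body: d = -7.9224 mm → contributes +7 649 705 mm⁴
  semicircular cap: d = 65.566 mm → contributes +2 718 632 mm⁴
Total I = 10 368 337 mm⁴.

Ix ≈ 1.04 × 10⁷ mm⁴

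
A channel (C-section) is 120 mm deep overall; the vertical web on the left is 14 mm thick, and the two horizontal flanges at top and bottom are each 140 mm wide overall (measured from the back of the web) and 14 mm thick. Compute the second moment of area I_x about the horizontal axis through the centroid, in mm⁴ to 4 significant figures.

Treat the section as a set of non-overlapping primitives; coordinates are from the bounding-box lower-left.
Web: 14 × 120, A = 1 680 mm², y = 60 mm, Ī = 2 016 000 mm⁴.
Top flange (beyond web): 126 × 14, A = 1 764 mm², y = 113 mm, Ī = 28 812 mm⁴.
Bottom flange (beyond web): 126 × 14, A = 1 764 mm², y = 7 mm, Ī = 28 812 mm⁴.
By symmetry the centroid is at mid-height, ȳ = 60 mm.
Transfer each piece to the horizontal axis through the centroid using Ī + A·d² with d = y − 60:
  web: d = 0 mm → contributes +2 016 000 mm⁴
  top flange (beyond web): d = 53 mm → contributes +4 983 888 mm⁴
  bottom flange (beyond web): d = -53 mm → contributes +4 983 888 mm⁴
Total I = 11 983 776 mm⁴.

I_x ≈ 1.198 × 10⁷ mm⁴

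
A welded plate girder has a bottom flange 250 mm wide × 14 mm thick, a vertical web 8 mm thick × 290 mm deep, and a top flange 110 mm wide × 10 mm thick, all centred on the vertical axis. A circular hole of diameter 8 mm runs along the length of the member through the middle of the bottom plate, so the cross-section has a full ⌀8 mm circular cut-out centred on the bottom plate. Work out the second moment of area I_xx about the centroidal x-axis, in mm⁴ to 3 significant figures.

I_xx ≈ 1.02 × 10⁸ mm⁴

Decompose the section into non-overlapping parts with the origin at the bottom-left of its bounding rectangle.
Bottom plate: 250 × 14, A = 3 500 mm², y = 7 mm, Ī = 57 167 mm⁴.
Web plate: 8 × 290, A = 2 320 mm², y = 159 mm, Ī = 16 259 333 mm⁴.
Top plate: 110 × 10, A = 1 100 mm², y = 309 mm, Ī = 9166.7 mm⁴.
Hole (subtracted): ⌀8, A = 50.265 mm², y = 7 mm, Ī = 201.06 mm⁴.
Centroid: ȳ = ΣA·y / ΣA = 106.69 mm.
Transfer each piece to the centroidal x-axis using Ī + A·d² with d = y − 106.69:
  bottom plate: d = -99.689 mm → contributes +34 840 114 mm⁴
  web plate: d = 52.311 mm → contributes +22 607 769 mm⁴
  top plate: d = 202.31 mm → contributes +45 031 685 mm⁴
  hole: d = -99.689 mm → contributes −499 739 mm⁴
Total I = 101 979 828 mm⁴.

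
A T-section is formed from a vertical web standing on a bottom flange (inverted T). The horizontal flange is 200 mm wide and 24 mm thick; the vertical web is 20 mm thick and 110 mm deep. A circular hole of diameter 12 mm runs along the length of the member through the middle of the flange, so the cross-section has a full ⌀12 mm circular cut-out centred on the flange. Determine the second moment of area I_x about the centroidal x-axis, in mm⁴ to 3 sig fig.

Break the section into simple shapes (no overlaps), measuring from the bottom-left corner of the bounding box.
Flange: 200 × 24, A = 4 800 mm², y = 12 mm, Ī = 230 400 mm⁴.
Web: 20 × 110, A = 2 200 mm², y = 79 mm, Ī = 2 218 333 mm⁴.
Hole (subtracted): ⌀12, A = 113.1 mm², y = 12 mm, Ī = 1017.9 mm⁴.
Centroid: ȳ = ΣA·y / ΣA = 33.403 mm.
Transfer each piece to the centroidal x-axis using Ī + A·d² with d = y − 33.403:
  flange: d = -21.403 mm → contributes +2 429 213 mm⁴
  web: d = 45.597 mm → contributes +6 792 334 mm⁴
  hole: d = -21.403 mm → contributes −52 826 mm⁴
Total I = 9 168 721 mm⁴.

I_x ≈ 9.17 × 10⁶ mm⁴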